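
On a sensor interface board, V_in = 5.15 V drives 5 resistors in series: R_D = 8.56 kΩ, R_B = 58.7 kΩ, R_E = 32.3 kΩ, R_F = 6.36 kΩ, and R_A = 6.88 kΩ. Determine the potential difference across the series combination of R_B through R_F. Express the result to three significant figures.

Series total: ΣR = 8.56 + 58.7 + 32.3 + 6.36 + 6.88 = 112.8 kΩ.
R_{R_B..R_F} = 58.7 + 32.3 + 6.36 = 97.36 kΩ.
By the voltage-divider rule, V = 5.15 × 97.36/112.8 = 4.445 V.

V ≈ 4.45 V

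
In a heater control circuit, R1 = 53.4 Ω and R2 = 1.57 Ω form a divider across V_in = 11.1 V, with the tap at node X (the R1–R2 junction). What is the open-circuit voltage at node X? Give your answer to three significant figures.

V_th is the unloaded tap voltage: V_in · R2/(R1+R2) = 11.1 × 0.02856 = 0.3170 V.

V_th ≈ 0.317 V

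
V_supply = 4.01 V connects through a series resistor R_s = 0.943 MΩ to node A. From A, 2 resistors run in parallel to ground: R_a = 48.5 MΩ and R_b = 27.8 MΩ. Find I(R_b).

I ≈ 0.137 µA

Combine the parallel branches: R_p = (1/48.5 + 1/27.8)⁻¹ = 17.67 MΩ.
V_A = 4.01 × 17.67/18.61 = 3.807 V.
I(R_b) = V_A / R_b = 3.807/27.8 = 0.1369 µA.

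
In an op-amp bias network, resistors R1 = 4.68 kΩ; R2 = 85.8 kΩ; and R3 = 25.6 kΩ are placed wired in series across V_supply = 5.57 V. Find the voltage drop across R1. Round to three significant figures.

ΣR = 4.68 + 85.8 + 25.6 = 116.1 kΩ.
V = V_supply · R/ΣR = 5.57 × 0.04032 = 0.2246 V.

V ≈ 0.225 V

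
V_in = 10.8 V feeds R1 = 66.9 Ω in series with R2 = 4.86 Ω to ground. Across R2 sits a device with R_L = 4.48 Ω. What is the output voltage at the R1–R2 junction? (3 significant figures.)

V_out ≈ 0.364 V

R2 ‖ R_L = (4.86 × 4.48)/(4.86 + 4.48) = 2.331 Ω.
Then V_out = V_in · R2'/(R1 + R2') = 10.8 × 2.331/69.23 = 0.3637 V.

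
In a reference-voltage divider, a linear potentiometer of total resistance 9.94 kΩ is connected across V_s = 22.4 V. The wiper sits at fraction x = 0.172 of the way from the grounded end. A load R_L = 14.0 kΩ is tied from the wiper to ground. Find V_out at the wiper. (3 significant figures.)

The pot divides into 8.230 kΩ above the wiper and 1.710 kΩ below.
R_L loads the lower segment: effective lower R = 1.524 kΩ.
Then V_out = V_s · 1.524/(8.230 + 1.524) = 3.499 V.

V_out ≈ 3.50 V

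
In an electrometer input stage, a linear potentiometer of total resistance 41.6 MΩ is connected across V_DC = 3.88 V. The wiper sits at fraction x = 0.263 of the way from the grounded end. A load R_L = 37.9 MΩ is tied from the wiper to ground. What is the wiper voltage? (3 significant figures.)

V_out ≈ 0.841 V

Split the track: R_lower = x·R_p = 10.94 MΩ, R_upper = (1−x)·R_p = 30.66 MΩ.
(x·R_p) ‖ R_L = 8.490 MΩ.
V_out = 3.88 × 8.490/(30.66 + 8.490) = 0.8414 V.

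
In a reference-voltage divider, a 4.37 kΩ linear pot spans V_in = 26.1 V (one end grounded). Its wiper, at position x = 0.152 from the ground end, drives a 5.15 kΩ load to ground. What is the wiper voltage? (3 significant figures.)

The pot divides into 3.706 kΩ above the wiper and 0.6642 kΩ below.
Lower segment in parallel with the load: 0.6642 ‖ 5.15 = 0.5884 kΩ.
Loaded-divider output: V_out = 26.1 × 0.1370 = 3.576 V.

V_out ≈ 3.58 V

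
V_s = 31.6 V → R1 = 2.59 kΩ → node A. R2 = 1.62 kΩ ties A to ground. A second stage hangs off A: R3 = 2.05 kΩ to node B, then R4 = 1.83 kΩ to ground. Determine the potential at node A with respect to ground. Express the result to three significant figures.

V_A ≈ 9.67 V

The second stage (R3 + R4 = 3.880 kΩ) loads node A in parallel with R2.
Effective lower resistance at A: R2 ‖ 3.880 = 1.143 kΩ.
First divider: V_A = V_s · 1.143/(2.59 + 1.143) = 9.675 V.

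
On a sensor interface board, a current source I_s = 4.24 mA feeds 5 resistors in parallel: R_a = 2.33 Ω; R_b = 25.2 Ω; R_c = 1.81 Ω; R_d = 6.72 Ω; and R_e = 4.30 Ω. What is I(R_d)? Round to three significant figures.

I ≈ 0.450 mA

Total conductance ΣG = 1/2.33 + 1/25.2 + 1/1.81 + 1/6.72 + 1/4.30 = 1.403 (units of 1/Ω).
R_d takes the fraction G_k/ΣG = 0.1488/1.403 = 0.1061, so I = 4.24 × 0.1061 = 0.4498 mA.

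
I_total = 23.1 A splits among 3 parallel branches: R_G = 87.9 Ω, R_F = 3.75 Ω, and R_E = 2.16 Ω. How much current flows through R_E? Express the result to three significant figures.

Conductances: ΣG = 1/87.9 + 1/3.75 + 1/2.16 = 0.7410 (1/Ω).
R_E takes the fraction G_k/ΣG = 0.4630/0.7410 = 0.6248, so I = 23.1 × 0.6248 = 14.43 A.

I ≈ 14.4 A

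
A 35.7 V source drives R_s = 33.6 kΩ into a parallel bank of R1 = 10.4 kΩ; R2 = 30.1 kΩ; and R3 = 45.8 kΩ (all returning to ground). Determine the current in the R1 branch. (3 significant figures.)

I ≈ 0.565 mA

Equivalent of the parallel group: R_p = 6.613 kΩ.
V_A by voltage divider: V_A = 35.7 × 6.613/(33.6 + 6.613) = 5.871 V.
Branch current I = V_A/R1 = 5.871/10.4 = 0.5645 mA.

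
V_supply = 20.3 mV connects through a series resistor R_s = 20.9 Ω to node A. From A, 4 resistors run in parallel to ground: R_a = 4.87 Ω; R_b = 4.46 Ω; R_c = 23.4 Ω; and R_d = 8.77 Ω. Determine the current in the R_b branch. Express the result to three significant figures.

I ≈ 0.343 mA

Parallel bank: R_p = 1/(1/4.87 + 1/4.46 + 1/23.4 + 1/8.77) = 1.706 Ω.
V_A by voltage divider: V_A = 20.3 × 1.706/(20.9 + 1.706) = 1.532 mV.
I(R_b) = V_A / R_b = 1.532/4.46 = 0.3434 mA.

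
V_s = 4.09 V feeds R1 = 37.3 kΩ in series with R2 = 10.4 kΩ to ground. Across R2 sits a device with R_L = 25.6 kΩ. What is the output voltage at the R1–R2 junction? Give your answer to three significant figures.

The load sits in parallel with R2, giving an effective lower resistance R2' = R2·R_L/(R2+R_L) = 7.396 kΩ.
Then V_out = V_s · R2'/(R1 + R2') = 4.09 × 7.396/44.70 = 0.6768 V.

V_out ≈ 0.677 V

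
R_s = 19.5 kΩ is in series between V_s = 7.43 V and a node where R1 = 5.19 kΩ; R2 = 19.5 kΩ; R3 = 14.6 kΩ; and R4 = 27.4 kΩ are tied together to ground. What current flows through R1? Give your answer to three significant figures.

I ≈ 0.183 mA

Combine the parallel branches: R_p = (1/5.19 + 1/19.5 + 1/14.6 + 1/27.4)⁻¹ = 2.866 kΩ.
Node voltage V_A = V_s · R_p/(R_s + R_p) = 7.43 × 0.1281 = 0.9520 V.
I(R1) = V_A / R1 = 0.9520/5.19 = 0.1834 mA.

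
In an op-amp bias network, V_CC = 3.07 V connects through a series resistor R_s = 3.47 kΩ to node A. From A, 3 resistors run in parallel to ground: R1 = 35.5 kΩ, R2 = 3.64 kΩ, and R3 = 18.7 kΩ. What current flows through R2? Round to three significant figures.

Parallel bank: R_p = 1/(1/35.5 + 1/3.64 + 1/18.7) = 2.806 kΩ.
Node voltage V_A = V_CC · R_p/(R_s + R_p) = 3.07 × 0.4471 = 1.373 V.
Branch current I = V_A/R2 = 1.373/3.64 = 0.3771 mA.

I ≈ 0.377 mA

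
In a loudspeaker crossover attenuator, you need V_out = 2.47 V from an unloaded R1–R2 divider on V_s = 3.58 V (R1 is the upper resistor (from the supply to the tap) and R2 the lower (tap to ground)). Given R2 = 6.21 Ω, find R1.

Required fraction k = V_out/V_s = 0.6899.
So R1 = R2 · (V_s/V_out − 1) = 6.21 × (3.58/2.47 − 1) = 6.21 × 0.4494 = 2.791 Ω.

R1 ≈ 2.79 Ω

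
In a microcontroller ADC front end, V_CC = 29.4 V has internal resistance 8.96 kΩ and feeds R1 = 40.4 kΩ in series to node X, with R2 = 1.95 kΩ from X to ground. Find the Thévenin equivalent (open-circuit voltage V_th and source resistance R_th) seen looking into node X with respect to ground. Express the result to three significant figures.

V_th ≈ 1.12 V, R_th ≈ 1.88 kΩ

R1' = 8.96 + 40.4 = 49.36 kΩ (source resistance + R1).
Open-circuit (no load on X): V_th = V_CC · R2/(R1' + R2) = 29.4 × 1.95/(49.36 + 1.95) = 1.117 V.
Looking into X with the source shorted: R_th = R1'·R2/(R1'+R2) = 49.36 × 1.95/51.31 = 1.876 kΩ.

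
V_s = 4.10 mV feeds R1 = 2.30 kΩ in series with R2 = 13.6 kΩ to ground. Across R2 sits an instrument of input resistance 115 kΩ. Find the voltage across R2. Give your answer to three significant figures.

The load sits in parallel with R2, giving an effective lower resistance R2' = R2·R_L/(R2+R_L) = 12.16 kΩ.
Voltage divider with the loaded lower leg: V_out = 4.10 × 12.16/(2.30 + 12.16) = 4.10 × 0.8410 = 3.448 mV.

V_out ≈ 3.45 mV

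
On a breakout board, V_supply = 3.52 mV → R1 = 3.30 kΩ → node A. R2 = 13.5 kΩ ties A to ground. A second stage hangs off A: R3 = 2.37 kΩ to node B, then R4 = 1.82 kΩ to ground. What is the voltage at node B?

V_B ≈ 0.752 mV

Node A sees R2 in parallel with the series input of stage 2, R3 + R4 = 4.190 kΩ.
Effective lower resistance at A: R2 ‖ 4.190 = 3.198 kΩ.
First divider: V_A = V_supply · 3.198/(3.30 + 3.198) = 1.732 mV.
Then the unloaded second divider: V_B = V_A × R4/(R3+R4) = 1.732 × 0.4344 = 0.7524 mV.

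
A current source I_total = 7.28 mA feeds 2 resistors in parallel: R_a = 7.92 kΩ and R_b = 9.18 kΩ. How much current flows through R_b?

Two-branch current divider: I_k = I_total · R_other/(R_1 + R_2).
So I = 7.28 × 7.92/17.10 = 3.372 mA.

I ≈ 3.37 mA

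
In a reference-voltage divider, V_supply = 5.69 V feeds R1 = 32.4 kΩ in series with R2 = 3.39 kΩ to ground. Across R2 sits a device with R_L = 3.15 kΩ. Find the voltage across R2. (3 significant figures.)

V_out ≈ 0.273 V

First combine the lower leg with the load: R2 ‖ R_L = 1.633 kΩ.
Now apply the divider: V_out = 5.69 × 0.04798 = 0.2730 V.
(Unloaded it would be 0.539 V; the load pulls it down.)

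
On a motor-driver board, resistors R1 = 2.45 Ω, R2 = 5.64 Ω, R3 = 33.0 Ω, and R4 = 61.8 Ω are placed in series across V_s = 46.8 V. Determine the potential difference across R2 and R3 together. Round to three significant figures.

Series total: ΣR = 2.45 + 5.64 + 33.0 + 61.8 = 102.9 Ω.
R_{R2..R3} = 5.64 + 33.0 = 38.64 Ω.
By the voltage-divider rule, V = 46.8 × 38.64/102.9 = 17.58 V.

V ≈ 17.6 V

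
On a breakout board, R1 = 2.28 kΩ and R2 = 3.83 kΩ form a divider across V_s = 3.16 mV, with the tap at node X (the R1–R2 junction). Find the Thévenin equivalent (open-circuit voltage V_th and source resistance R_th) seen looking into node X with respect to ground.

Open-circuit (no load on X): V_th = V_s · R2/(R1 + R2) = 3.16 × 3.83/(2.280 + 3.83) = 1.981 mV.
Looking into X with the source shorted: R_th = R1·R2/(R1+R2) = 2.280 × 3.83/6.110 = 1.429 kΩ.

V_th ≈ 1.98 mV, R_th ≈ 1.43 kΩ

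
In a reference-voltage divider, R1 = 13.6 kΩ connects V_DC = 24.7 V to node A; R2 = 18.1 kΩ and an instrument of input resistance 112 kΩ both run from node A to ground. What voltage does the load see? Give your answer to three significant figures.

The load sits in parallel with R2, giving an effective lower resistance R2' = R2·R_L/(R2+R_L) = 15.58 kΩ.
Now apply the divider: V_out = 24.7 × 0.5340 = 13.19 V.
(Unloaded it would be 14.1 V; the load pulls it down.)

V_out ≈ 13.2 V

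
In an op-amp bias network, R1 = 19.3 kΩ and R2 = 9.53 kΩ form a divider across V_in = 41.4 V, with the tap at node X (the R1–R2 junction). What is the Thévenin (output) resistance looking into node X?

With V_in suppressed (replaced by a short), R_th = R1 ‖ R2 = (19.30 × 9.53)/(19.30 + 9.53) = 6.380 kΩ.

R_th ≈ 6.38 kΩ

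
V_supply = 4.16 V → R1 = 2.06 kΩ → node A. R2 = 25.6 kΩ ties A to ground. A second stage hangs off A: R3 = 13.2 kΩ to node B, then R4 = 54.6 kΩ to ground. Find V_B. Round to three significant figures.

V_B ≈ 3.02 V

Looking into the second stage from A: R3 + R4 = 67.80 kΩ appears in parallel with R2.
Effective lower resistance at A: R2 ‖ 67.80 = 18.58 kΩ.
First divider: V_A = V_supply · 18.58/(2.06 + 18.58) = 3.745 V.
Then the unloaded second divider: V_B = V_A × R4/(R3+R4) = 3.745 × 0.8053 = 3.016 V.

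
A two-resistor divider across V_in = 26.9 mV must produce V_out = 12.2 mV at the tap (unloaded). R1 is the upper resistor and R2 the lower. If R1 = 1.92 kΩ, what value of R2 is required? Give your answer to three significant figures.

R2 ≈ 1.59 kΩ

V_out/V_in = R2/(R1+R2) = 0.4535.
R2 = R1 · 0.4535/(1 − 0.4535) = 1.593 kΩ.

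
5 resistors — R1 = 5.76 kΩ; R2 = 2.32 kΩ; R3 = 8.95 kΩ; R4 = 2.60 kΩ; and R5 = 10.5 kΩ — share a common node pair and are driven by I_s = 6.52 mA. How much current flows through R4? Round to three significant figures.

Total conductance ΣG = 1/5.76 + 1/2.32 + 1/8.95 + 1/2.60 + 1/10.5 = 1.196 (units of 1/kΩ).
By the current-divider rule, I = I_s · G_k/ΣG = 6.52 × 0.3215 = 2.096 mA.

I ≈ 2.10 mA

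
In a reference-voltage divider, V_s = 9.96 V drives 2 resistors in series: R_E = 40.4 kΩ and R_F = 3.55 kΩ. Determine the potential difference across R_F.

Series total: ΣR = 40.4 + 3.55 = 43.95 kΩ.
By the voltage-divider rule, V = 9.96 × 3.550/43.95 = 0.8045 V.

V ≈ 0.805 V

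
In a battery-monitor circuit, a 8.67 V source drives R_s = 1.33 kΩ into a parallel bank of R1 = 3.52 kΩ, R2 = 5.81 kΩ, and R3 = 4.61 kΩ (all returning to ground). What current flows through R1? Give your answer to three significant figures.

I ≈ 1.30 mA

Combine the parallel branches: R_p = (1/3.52 + 1/5.81 + 1/4.61)⁻¹ = 1.486 kΩ.
V_A by voltage divider: V_A = 8.67 × 1.486/(1.33 + 1.486) = 4.575 V.
Branch current I = V_A/R1 = 4.575/3.52 = 1.300 mA.
(Check via current divider: I_total = 3.079 mA; share G_k/ΣG = 0.4220 → same result.)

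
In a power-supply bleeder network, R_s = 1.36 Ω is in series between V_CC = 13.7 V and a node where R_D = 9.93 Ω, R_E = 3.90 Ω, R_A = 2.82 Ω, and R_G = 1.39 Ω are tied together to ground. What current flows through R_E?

I ≈ 1.19 A

Equivalent of the parallel group: R_p = 0.6987 Ω.
V_A = 13.7 × 0.6987/2.059 = 4.650 V.
Branch current I = V_A/R_E = 4.650/3.90 = 1.192 A.
(Check via current divider: I_total = 6.655 A; share G_k/ΣG = 0.1792 → same result.)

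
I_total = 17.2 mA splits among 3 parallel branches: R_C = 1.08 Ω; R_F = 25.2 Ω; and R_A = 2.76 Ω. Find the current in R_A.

I ≈ 4.69 mA

Conductances: ΣG = 1/1.08 + 1/25.2 + 1/2.76 = 1.328 (1/Ω).
Current divider: I(R_A) = I_total · G_k/ΣG = 17.2 × (0.3623/1.328) = 17.2 × 0.2728 = 4.693 mA.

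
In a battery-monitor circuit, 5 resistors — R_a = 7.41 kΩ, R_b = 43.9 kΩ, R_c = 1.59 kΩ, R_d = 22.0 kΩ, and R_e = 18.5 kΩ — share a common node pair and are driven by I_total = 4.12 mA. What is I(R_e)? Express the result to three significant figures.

Total conductance ΣG = 1/7.41 + 1/43.9 + 1/1.59 + 1/22.0 + 1/18.5 = 0.8862 (units of 1/kΩ).
By the current-divider rule, I = I_total · G_k/ΣG = 4.12 × 0.06100 = 0.2513 mA.

I ≈ 0.251 mA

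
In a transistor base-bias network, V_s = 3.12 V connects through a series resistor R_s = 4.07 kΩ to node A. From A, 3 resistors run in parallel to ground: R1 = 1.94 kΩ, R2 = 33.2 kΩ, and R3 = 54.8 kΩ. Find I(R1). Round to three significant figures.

Parallel bank: R_p = 1/(1/1.94 + 1/33.2 + 1/54.8) = 1.774 kΩ.
V_A by voltage divider: V_A = 3.12 × 1.774/(4.07 + 1.774) = 0.9469 V.
I(R1) = V_A / R1 = 0.9469/1.94 = 0.4881 mA.
(Check via current divider: I_total = 0.5339 mA; share G_k/ΣG = 0.9142 → same result.)

I ≈ 0.488 mA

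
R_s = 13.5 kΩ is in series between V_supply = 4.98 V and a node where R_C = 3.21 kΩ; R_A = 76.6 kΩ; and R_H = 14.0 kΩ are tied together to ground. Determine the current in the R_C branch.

I ≈ 0.244 mA

Equivalent of the parallel group: R_p = 2.525 kΩ.
Node voltage V_A = V_supply · R_p/(R_s + R_p) = 4.98 × 0.1576 = 0.7847 V.
Branch current I = V_A/R_C = 0.7847/3.21 = 0.2445 mA.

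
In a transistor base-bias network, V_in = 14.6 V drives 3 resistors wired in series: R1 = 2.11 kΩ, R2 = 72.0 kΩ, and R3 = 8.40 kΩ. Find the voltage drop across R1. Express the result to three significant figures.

Series total: ΣR = 2.11 + 72.0 + 8.40 = 82.51 kΩ.
Voltage divider: V = V_in · (2.110 / 82.51) = 14.6 × 0.02557 = 0.3734 V.

V ≈ 0.373 V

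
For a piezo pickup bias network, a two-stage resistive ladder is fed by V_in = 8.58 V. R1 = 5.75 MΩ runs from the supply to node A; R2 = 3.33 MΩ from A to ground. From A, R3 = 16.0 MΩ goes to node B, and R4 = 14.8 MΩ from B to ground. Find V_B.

The second stage (R3 + R4 = 30.80 MΩ) loads node A in parallel with R2.
Effective lower resistance at A: R2 ‖ 30.80 = 3.005 MΩ.
So V_A = 8.58 × 0.3432 = 2.945 V.
V_B = V_A × 0.4805 = 1.415 V.

V_B ≈ 1.42 V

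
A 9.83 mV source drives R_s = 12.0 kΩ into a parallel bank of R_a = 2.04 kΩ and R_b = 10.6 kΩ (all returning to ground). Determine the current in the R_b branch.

Combine the parallel branches: R_p = (1/2.04 + 1/10.6)⁻¹ = 1.711 kΩ.
V_A by voltage divider: V_A = 9.83 × 1.711/(12.0 + 1.711) = 1.227 mV.
Branch current I = V_A/R_b = 1.227/10.6 = 0.1157 µA.
(Equivalently: I_total = 0.7170 µA, then current-divider fraction G_k/ΣG = 0.1614.)

I ≈ 0.116 µA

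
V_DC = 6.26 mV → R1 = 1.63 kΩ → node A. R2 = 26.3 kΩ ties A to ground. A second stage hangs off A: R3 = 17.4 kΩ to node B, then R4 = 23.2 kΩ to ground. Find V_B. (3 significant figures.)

The second stage (R3 + R4 = 40.60 kΩ) loads node A in parallel with R2.
R2 ‖ (R3+R4) = 15.96 kΩ.
First divider: V_A = V_DC · 15.96/(1.63 + 15.96) = 5.680 mV.
V_B = V_A × 0.5714 = 3.246 mV.

V_B ≈ 3.25 mV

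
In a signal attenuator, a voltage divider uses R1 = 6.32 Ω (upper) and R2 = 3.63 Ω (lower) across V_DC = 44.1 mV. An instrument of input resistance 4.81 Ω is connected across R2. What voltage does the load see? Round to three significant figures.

First combine the lower leg with the load: R2 ‖ R_L = 2.069 Ω.
Then V_out = V_DC · R2'/(R1 + R2') = 44.1 × 2.069/8.389 = 10.88 mV.
(Unloaded it would be 16.1 mV; the load pulls it down.)

V_out ≈ 10.9 mV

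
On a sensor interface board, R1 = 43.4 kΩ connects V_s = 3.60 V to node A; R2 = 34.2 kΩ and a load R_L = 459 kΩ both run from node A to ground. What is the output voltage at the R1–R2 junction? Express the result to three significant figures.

First combine the lower leg with the load: R2 ‖ R_L = 31.83 kΩ.
Voltage divider with the loaded lower leg: V_out = 3.60 × 31.83/(43.4 + 31.83) = 3.60 × 0.4231 = 1.523 V.
(Unloaded it would be 1.59 V; the load pulls it down.)

V_out ≈ 1.52 V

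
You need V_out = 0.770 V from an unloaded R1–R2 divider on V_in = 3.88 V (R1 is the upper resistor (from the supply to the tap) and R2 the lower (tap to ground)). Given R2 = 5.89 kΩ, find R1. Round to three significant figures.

Required fraction k = V_out/V_in = 0.1985.
So R1 = R2 · (V_in/V_out − 1) = 5.89 × (3.88/0.770 − 1) = 5.89 × 4.039 = 23.79 kΩ.

R1 ≈ 23.8 kΩ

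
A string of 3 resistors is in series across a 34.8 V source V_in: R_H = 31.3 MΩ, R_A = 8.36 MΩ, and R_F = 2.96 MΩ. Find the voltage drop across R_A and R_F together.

V ≈ 9.24 V

Series total: ΣR = 31.3 + 8.36 + 2.96 = 42.62 MΩ.
R_{R_A..R_F} = 8.36 + 2.96 = 11.32 MΩ.
Voltage divider: V = V_in · (11.32 / 42.62) = 34.8 × 0.2656 = 9.243 V.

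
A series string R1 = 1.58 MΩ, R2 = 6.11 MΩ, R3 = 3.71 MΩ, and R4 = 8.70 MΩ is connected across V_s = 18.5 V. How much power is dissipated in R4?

Series current I = V_s/ΣR = 18.5/20.10 = 0.9204 µA.
P(R4) = I²·R4 = (0.9204)² × 8.70 = 7.370 µW.

P ≈ 7.37 µW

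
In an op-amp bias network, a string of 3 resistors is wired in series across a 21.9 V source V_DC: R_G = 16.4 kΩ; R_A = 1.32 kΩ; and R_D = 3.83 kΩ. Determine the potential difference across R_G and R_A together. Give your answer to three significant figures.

V ≈ 18.0 V

Total series resistance ΣR = 16.4 + 1.32 + 3.83 = 21.55 kΩ.
R_{R_G..R_A} = 16.4 + 1.32 = 17.72 kΩ.
Voltage divider: V = V_DC · (17.72 / 21.55) = 21.9 × 0.8223 = 18.01 V.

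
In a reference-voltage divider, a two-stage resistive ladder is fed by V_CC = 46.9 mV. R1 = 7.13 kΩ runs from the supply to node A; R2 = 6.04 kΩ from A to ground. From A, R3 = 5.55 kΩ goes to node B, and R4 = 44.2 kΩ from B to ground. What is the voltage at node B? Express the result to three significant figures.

Looking into the second stage from A: R3 + R4 = 49.75 kΩ appears in parallel with R2.
R2 ‖ (R3+R4) = 5.386 kΩ.
V_A = 46.9 × 5.386/(7.13 + 5.386) = 20.18 mV.
Stage 2 is unloaded, so V_B = V_A · R4/(R3+R4) = 20.18 × 44.2/49.75 = 17.93 mV.

V_B ≈ 17.9 mV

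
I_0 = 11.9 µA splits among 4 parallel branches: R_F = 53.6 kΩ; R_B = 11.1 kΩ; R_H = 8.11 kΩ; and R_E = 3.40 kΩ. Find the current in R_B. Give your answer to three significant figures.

I ≈ 2.04 µA

Conductances: ΣG = 1/53.6 + 1/11.1 + 1/8.11 + 1/3.40 = 0.5262 (1/kΩ).
Current divider: I(R_B) = I_0 · G_k/ΣG = 11.9 × (0.09009/0.5262) = 11.9 × 0.1712 = 2.038 µA.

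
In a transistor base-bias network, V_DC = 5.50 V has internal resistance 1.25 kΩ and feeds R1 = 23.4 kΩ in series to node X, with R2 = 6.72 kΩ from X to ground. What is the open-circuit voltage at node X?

R1' = 1.25 + 23.4 = 24.65 kΩ (source resistance + R1).
Open-circuit (no load on X): V_th = V_DC · R2/(R1' + R2) = 5.50 × 6.72/(24.65 + 6.72) = 1.178 V.

V_th ≈ 1.18 V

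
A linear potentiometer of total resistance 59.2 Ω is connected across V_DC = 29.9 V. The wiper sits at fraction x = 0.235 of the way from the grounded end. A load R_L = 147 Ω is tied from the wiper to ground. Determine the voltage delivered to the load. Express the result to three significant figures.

V_out ≈ 6.55 V

Lower segment x·R_p = 13.91 Ω; upper segment (1−x)·R_p = 45.29 Ω.
(x·R_p) ‖ R_L = 12.71 Ω.
Then V_out = V_DC · 12.71/(45.29 + 12.71) = 6.552 V.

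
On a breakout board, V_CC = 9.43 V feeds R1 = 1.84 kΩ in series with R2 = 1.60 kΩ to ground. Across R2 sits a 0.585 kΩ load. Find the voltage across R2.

V_out ≈ 1.78 V

First combine the lower leg with the load: R2 ‖ R_L = 0.4284 kΩ.
Now apply the divider: V_out = 9.43 × 0.1888 = 1.781 V.
(Unloaded it would be 4.39 V; the load pulls it down.)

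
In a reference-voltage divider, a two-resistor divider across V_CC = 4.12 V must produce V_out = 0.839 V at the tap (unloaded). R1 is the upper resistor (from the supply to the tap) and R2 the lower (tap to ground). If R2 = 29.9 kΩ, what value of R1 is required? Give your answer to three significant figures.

Required fraction k = V_out/V_CC = 0.2036.
So R1 = R2 · (V_CC/V_out − 1) = 29.9 × (4.12/0.839 − 1) = 29.9 × 3.911 = 116.9 kΩ.

R1 ≈ 117 kΩ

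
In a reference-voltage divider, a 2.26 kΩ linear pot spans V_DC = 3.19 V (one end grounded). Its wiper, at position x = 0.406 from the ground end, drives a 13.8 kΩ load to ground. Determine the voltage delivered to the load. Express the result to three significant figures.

Lower segment x·R_p = 0.9176 kΩ; upper segment (1−x)·R_p = 1.342 kΩ.
R_L loads the lower segment: effective lower R = 0.8604 kΩ.
V_out = 3.19 × 0.8604/(1.342 + 0.8604) = 1.246 V.

V_out ≈ 1.25 V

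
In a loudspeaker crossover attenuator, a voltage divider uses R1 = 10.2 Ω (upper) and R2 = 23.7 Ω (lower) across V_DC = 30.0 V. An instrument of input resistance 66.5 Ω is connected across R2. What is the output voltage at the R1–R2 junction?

First combine the lower leg with the load: R2 ‖ R_L = 17.47 Ω.
Then V_out = V_DC · R2'/(R1 + R2') = 30.0 × 17.47/27.67 = 18.94 V.

V_out ≈ 18.9 V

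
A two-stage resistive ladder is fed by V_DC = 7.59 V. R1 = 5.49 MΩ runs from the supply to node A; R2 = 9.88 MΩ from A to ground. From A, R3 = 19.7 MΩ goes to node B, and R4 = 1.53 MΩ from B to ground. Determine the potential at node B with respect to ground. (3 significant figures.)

V_B ≈ 0.301 V

Looking into the second stage from A: R3 + R4 = 21.23 MΩ appears in parallel with R2.
Effective lower resistance at A: R2 ‖ 21.23 = 6.742 MΩ.
First divider: V_A = V_DC · 6.742/(5.49 + 6.742) = 4.184 V.
Then the unloaded second divider: V_B = V_A × R4/(R3+R4) = 4.184 × 0.07207 = 0.3015 V.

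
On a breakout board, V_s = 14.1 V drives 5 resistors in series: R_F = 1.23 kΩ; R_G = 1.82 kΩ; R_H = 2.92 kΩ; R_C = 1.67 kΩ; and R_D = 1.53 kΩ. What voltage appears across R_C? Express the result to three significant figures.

Total series resistance ΣR = 1.23 + 1.82 + 2.92 + 1.67 + 1.53 = 9.170 kΩ.
V = V_s · R/ΣR = 14.1 × 0.1821 = 2.568 V.

V ≈ 2.57 V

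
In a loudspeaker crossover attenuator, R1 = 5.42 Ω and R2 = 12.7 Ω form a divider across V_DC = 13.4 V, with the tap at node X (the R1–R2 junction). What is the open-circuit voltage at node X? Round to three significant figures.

V_th is the unloaded tap voltage: V_DC · R2/(R1+R2) = 13.4 × 0.7009 = 9.392 V.

V_th ≈ 9.39 V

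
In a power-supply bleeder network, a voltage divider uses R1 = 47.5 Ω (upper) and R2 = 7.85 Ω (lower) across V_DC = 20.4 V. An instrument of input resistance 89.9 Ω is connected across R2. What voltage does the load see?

First combine the lower leg with the load: R2 ‖ R_L = 7.220 Ω.
Now apply the divider: V_out = 20.4 × 0.1319 = 2.692 V.
(Unloaded it would be 2.89 V; the load pulls it down.)

V_out ≈ 2.69 V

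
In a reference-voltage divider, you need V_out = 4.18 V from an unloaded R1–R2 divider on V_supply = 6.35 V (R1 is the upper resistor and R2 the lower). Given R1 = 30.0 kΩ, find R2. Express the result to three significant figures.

R2 ≈ 57.8 kΩ

Required fraction k = V_out/V_supply = 0.6583.
So R2 = R1 · V_out/(V_supply − V_out) = 30.0 × 4.18/(6.35 − 4.18) = 30.0 × 1.926 = 57.79 kΩ.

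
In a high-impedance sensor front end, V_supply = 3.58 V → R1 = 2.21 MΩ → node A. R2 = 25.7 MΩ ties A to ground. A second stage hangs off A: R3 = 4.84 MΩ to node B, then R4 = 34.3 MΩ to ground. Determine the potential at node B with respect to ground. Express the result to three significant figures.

V_B ≈ 2.75 V

Node A sees R2 in parallel with the series input of stage 2, R3 + R4 = 39.14 MΩ.
R2 ‖ (R3+R4) = 15.51 MΩ.
So V_A = 3.58 × 0.8753 = 3.134 V.
Then the unloaded second divider: V_B = V_A × R4/(R3+R4) = 3.134 × 0.8763 = 2.746 V.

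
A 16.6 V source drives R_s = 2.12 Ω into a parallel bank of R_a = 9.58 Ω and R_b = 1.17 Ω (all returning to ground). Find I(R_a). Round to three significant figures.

Equivalent of the parallel group: R_p = 1.043 Ω.
V_A by voltage divider: V_A = 16.6 × 1.043/(2.12 + 1.043) = 5.473 V.
I(R_a) = V_A / R_a = 5.473/9.58 = 0.5713 A.
(Equivalently: I_total = 5.249 A, then current-divider fraction G_k/ΣG = 0.1088.)

I ≈ 0.571 A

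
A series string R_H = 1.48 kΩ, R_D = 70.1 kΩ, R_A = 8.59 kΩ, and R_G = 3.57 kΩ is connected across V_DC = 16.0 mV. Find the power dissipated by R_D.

ΣR = 83.74 kΩ → I = 16.0/83.74 = 0.1911 µA.
P = I²R = 0.03651 × 70.1 = 2.559 nW.

P ≈ 2.56 nW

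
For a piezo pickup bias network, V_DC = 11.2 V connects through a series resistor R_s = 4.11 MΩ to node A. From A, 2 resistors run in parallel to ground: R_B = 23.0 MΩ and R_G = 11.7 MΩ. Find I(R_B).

Combine the parallel branches: R_p = (1/23.0 + 1/11.7)⁻¹ = 7.755 MΩ.
V_A = 11.2 × 7.755/11.87 = 7.320 V.
Branch current I = V_A/R_B = 7.320/23.0 = 0.3183 µA.

I ≈ 0.318 µA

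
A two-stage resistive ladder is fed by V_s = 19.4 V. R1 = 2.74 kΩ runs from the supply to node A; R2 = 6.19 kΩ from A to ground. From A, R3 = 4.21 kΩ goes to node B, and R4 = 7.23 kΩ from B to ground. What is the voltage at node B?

V_B ≈ 7.29 V

Looking into the second stage from A: R3 + R4 = 11.44 kΩ appears in parallel with R2.
Effective lower resistance at A: R2 ‖ 11.44 = 4.017 kΩ.
V_A = 19.4 × 4.017/(2.74 + 4.017) = 11.53 V.
V_B = V_A × 0.6320 = 7.289 V.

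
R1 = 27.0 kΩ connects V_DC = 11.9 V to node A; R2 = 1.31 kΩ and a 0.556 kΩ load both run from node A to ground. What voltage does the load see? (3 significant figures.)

V_out ≈ 0.170 V

R2 ‖ R_L = (1.31 × 0.556)/(1.31 + 0.556) = 0.3903 kΩ.
Now apply the divider: V_out = 11.9 × 0.01425 = 0.1696 V.
(Unloaded it would be 0.551 V; the load pulls it down.)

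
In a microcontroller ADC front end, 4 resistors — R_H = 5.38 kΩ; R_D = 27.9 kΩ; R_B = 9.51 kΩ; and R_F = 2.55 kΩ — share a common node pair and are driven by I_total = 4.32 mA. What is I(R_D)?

Conductances: ΣG = 1/5.38 + 1/27.9 + 1/9.51 + 1/2.55 = 0.7190 (1/kΩ).
R_D takes the fraction G_k/ΣG = 0.03584/0.7190 = 0.04985, so I = 4.32 × 0.04985 = 0.2153 mA.

I ≈ 0.215 mA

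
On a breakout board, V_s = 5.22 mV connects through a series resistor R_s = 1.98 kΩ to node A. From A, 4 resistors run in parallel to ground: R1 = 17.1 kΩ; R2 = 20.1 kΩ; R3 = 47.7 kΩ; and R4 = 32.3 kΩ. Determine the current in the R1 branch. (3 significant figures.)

I ≈ 0.232 µA

Parallel bank: R_p = 1/(1/17.1 + 1/20.1 + 1/47.7 + 1/32.3) = 6.244 kΩ.
V_A by voltage divider: V_A = 5.22 × 6.244/(1.98 + 6.244) = 3.963 mV.
Branch current I = V_A/R1 = 3.963/17.1 = 0.2318 µA.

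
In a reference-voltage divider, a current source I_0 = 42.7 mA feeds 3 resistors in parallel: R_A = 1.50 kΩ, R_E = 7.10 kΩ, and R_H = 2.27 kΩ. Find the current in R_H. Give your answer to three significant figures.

Total conductance ΣG = 1/1.50 + 1/7.10 + 1/2.27 = 1.248 (units of 1/kΩ).
By the current-divider rule, I = I_0 · G_k/ΣG = 42.7 × 0.3530 = 15.07 mA.

I ≈ 15.1 mA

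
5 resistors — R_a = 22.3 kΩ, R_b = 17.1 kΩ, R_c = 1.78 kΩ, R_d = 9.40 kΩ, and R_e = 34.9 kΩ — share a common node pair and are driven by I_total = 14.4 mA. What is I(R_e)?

Conductances: ΣG = 1/22.3 + 1/17.1 + 1/1.78 + 1/9.40 + 1/34.9 = 0.8002 (1/kΩ).
R_e takes the fraction G_k/ΣG = 0.02865/0.8002 = 0.03581, so I = 14.4 × 0.03581 = 0.5157 mA.

I ≈ 0.516 mA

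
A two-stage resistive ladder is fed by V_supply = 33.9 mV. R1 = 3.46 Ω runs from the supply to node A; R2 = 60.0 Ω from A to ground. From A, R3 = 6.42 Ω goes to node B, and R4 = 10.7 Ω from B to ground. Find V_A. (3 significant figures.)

V_A ≈ 26.9 mV

Node A sees R2 in parallel with the series input of stage 2, R3 + R4 = 17.12 Ω.
R2 ‖ (R3+R4) = 13.32 Ω.
So V_A = 33.9 × 0.7938 = 26.91 mV.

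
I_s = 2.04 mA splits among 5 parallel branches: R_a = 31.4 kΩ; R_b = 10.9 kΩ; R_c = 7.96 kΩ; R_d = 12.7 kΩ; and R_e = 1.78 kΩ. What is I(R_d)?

ΣG = 1/31.4 + 1/10.9 + 1/7.96 + 1/12.7 + 1/1.78 = 0.8898.
Current divider: I(R_d) = I_s · G_k/ΣG = 2.04 × (0.07874/0.8898) = 2.04 × 0.08850 = 0.1805 mA.

I ≈ 0.181 mA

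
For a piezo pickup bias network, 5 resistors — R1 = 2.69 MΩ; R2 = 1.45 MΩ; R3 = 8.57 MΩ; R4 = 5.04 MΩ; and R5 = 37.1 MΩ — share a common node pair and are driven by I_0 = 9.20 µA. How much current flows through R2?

I ≈ 4.52 µA

ΣG = 1/2.69 + 1/1.45 + 1/8.57 + 1/5.04 + 1/37.1 = 1.403.
Current divider: I(R2) = I_0 · G_k/ΣG = 9.20 × (0.6897/1.403) = 9.20 × 0.4914 = 4.521 µA.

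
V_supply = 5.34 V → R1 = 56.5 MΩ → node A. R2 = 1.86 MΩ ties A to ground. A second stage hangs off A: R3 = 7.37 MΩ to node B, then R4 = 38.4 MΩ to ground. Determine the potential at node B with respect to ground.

Node A sees R2 in parallel with the series input of stage 2, R3 + R4 = 45.77 MΩ.
Effective lower resistance at A: R2 ‖ 45.77 = 1.787 MΩ.
First divider: V_A = V_supply · 1.787/(56.5 + 1.787) = 0.1637 V.
V_B = V_A × 0.8390 = 0.1374 V.

V_B ≈ 0.137 V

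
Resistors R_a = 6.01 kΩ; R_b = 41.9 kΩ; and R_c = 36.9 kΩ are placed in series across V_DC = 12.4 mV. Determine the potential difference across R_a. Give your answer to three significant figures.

ΣR = 6.01 + 41.9 + 36.9 = 84.81 kΩ.
By the voltage-divider rule, V = 12.4 × 6.010/84.81 = 0.8787 mV.

V ≈ 0.879 mV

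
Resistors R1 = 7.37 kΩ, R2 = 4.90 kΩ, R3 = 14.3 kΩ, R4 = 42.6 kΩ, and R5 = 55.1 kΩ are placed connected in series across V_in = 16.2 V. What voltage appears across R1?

V ≈ 0.961 V

ΣR = 7.37 + 4.90 + 14.3 + 42.6 + 55.1 = 124.3 kΩ.
V = V_in · R/ΣR = 16.2 × 0.05931 = 0.9608 V.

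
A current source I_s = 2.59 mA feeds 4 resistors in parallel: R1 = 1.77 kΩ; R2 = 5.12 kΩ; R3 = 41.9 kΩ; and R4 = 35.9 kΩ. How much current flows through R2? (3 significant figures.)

I ≈ 0.623 mA

Total conductance ΣG = 1/1.77 + 1/5.12 + 1/41.9 + 1/35.9 = 0.8120 (units of 1/kΩ).
By the current-divider rule, I = I_s · G_k/ΣG = 2.59 × 0.2405 = 0.6230 mA.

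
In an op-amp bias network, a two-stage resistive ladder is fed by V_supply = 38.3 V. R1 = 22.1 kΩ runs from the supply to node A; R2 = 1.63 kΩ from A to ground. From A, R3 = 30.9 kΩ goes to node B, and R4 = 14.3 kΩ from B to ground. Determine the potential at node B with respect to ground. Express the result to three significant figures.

Node A sees R2 in parallel with the series input of stage 2, R3 + R4 = 45.20 kΩ.
R2 ‖ (R3+R4) = 1.573 kΩ.
So V_A = 38.3 × 0.06646 = 2.545 V.
Then the unloaded second divider: V_B = V_A × R4/(R3+R4) = 2.545 × 0.3164 = 0.8053 V.

V_B ≈ 0.805 V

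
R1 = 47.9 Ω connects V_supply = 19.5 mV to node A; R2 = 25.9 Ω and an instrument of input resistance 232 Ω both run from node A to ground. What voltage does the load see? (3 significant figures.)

First combine the lower leg with the load: R2 ‖ R_L = 23.30 Ω.
Now apply the divider: V_out = 19.5 × 0.3272 = 6.381 mV.

V_out ≈ 6.38 mV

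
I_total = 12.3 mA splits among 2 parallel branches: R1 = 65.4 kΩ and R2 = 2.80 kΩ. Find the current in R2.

I ≈ 11.8 mA

With just two branches, the current splits inversely with resistance.
So I = 12.3 × 65.4/68.20 = 11.80 mA.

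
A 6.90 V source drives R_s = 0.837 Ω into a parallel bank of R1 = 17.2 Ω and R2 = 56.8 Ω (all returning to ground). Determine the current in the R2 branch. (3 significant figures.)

Equivalent of the parallel group: R_p = 13.20 Ω.
V_A = 6.90 × 13.20/14.04 = 6.489 V.
Branch current I = V_A/R2 = 6.489/56.8 = 0.1142 A.

I ≈ 0.114 A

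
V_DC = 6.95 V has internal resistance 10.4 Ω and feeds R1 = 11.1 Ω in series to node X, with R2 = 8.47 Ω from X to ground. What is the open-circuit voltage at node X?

R1' = 10.4 + 11.1 = 21.50 Ω (source resistance + R1).
V_th is the unloaded tap voltage: V_DC · R2/(R1'+R2) = 6.95 × 0.2826 = 1.964 V.

V_th ≈ 1.96 V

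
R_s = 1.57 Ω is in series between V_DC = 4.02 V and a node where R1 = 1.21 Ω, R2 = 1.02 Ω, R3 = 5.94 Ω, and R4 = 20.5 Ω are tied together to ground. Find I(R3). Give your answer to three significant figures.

I ≈ 0.162 A

Parallel bank: R_p = 1/(1/1.21 + 1/1.02 + 1/5.94 + 1/20.5) = 0.4941 Ω.
V_A = 4.02 × 0.4941/2.064 = 0.9623 V.
I(R3) = V_A / R3 = 0.9623/5.94 = 0.1620 A.
(Check via current divider: I_total = 1.948 A; share G_k/ΣG = 0.08318 → same result.)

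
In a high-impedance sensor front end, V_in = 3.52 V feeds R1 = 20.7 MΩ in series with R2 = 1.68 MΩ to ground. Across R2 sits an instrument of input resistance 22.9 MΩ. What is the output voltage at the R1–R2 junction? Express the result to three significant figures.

The load sits in parallel with R2, giving an effective lower resistance R2' = R2·R_L/(R2+R_L) = 1.565 MΩ.
Then V_out = V_in · R2'/(R1 + R2') = 3.52 × 1.565/22.27 = 0.2474 V.

V_out ≈ 0.247 V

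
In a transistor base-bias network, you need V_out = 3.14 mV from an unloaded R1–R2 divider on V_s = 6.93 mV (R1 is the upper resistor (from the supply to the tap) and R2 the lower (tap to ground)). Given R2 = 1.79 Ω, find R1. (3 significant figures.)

R1 ≈ 2.16 Ω

V_out/V_s = R2/(R1+R2) = 0.4531.
Rearranging, R1 = R2·(1−k)/k = 1.79 × 1.207 = 2.161 Ω.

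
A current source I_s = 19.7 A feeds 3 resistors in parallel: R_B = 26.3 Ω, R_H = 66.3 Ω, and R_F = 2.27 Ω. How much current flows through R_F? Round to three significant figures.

Conductances: ΣG = 1/26.3 + 1/66.3 + 1/2.27 = 0.4936 (1/Ω).
By the current-divider rule, I = I_s · G_k/ΣG = 19.7 × 0.8924 = 17.58 A.

I ≈ 17.6 A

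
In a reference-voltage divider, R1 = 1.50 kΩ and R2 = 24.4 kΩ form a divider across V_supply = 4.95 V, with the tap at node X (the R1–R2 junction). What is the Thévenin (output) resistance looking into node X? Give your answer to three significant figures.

Looking into X with the source shorted: R_th = R1·R2/(R1+R2) = 1.500 × 24.4/25.90 = 1.413 kΩ.

R_th ≈ 1.41 kΩ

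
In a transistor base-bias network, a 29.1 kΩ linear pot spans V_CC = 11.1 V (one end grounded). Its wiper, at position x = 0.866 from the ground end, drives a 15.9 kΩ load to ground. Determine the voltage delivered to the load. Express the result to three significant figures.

The pot divides into 3.899 kΩ above the wiper and 25.20 kΩ below.
(x·R_p) ‖ R_L = 9.749 kΩ.
V_out = 11.1 × 9.749/(3.899 + 9.749) = 7.929 V.

V_out ≈ 7.93 V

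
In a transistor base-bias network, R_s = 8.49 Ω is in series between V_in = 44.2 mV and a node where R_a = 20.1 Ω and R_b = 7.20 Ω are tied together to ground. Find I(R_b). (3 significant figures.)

I ≈ 2.36 mA

Parallel bank: R_p = 1/(1/20.1 + 1/7.20) = 5.301 Ω.
V_A = 44.2 × 5.301/13.79 = 16.99 mV.
Branch current I = V_A/R_b = 16.99/7.20 = 2.360 mA.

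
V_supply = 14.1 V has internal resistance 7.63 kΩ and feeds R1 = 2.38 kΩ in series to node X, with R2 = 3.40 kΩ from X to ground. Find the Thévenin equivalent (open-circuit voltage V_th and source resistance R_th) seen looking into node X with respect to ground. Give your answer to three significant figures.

R1' = 7.63 + 2.38 = 10.01 kΩ (source resistance + R1).
Open-circuit (no load on X): V_th = V_supply · R2/(R1' + R2) = 14.1 × 3.40/(10.01 + 3.40) = 3.575 V.
Looking into X with the source shorted: R_th = R1'·R2/(R1'+R2) = 10.01 × 3.40/13.41 = 2.538 kΩ.

V_th ≈ 3.57 V, R_th ≈ 2.54 kΩ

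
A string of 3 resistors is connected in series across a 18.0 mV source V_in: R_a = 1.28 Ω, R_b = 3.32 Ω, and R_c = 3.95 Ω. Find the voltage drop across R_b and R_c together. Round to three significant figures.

Total series resistance ΣR = 1.28 + 3.32 + 3.95 = 8.550 Ω.
R_{R_b..R_c} = 3.32 + 3.95 = 7.270 Ω.
By the voltage-divider rule, V = 18.0 × 7.270/8.550 = 15.31 mV.

V ≈ 15.3 mV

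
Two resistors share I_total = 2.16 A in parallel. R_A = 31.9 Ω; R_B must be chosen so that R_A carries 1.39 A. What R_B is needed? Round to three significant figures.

R_B ≈ 57.6 Ω

The fraction through R_A equals R_B/(R_A+R_B).
With f = 0.6435, R_B = R_A · f/(1−f) = 31.9 × 1.805 = 57.59 Ω.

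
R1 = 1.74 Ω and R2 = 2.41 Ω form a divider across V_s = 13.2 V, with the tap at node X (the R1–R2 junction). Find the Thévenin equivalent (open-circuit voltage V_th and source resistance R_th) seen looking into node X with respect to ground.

With X open, the divider is unloaded: V_th = 13.2 × 2.41/4.150 = 7.666 V.
Zeroing V_s shorts the top of R1 to ground, so R_th = R1 ‖ R2 = 1.010 Ω.

V_th ≈ 7.67 V, R_th ≈ 1.01 Ω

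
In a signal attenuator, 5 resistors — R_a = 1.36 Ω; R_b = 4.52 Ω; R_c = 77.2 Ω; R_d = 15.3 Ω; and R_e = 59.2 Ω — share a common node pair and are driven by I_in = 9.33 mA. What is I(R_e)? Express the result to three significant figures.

I ≈ 0.150 mA

Conductances: ΣG = 1/1.36 + 1/4.52 + 1/77.2 + 1/15.3 + 1/59.2 = 1.052 (1/Ω).
By the current-divider rule, I = I_in · G_k/ΣG = 9.33 × 0.01606 = 0.1498 mA.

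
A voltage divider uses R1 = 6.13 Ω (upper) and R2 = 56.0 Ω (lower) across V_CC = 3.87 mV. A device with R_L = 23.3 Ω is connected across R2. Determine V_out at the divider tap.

R2 ‖ R_L = (56.0 × 23.3)/(56.0 + 23.3) = 16.45 Ω.
Now apply the divider: V_out = 3.87 × 0.7286 = 2.820 mV.
(Unloaded it would be 3.49 mV; the load pulls it down.)

V_out ≈ 2.82 mV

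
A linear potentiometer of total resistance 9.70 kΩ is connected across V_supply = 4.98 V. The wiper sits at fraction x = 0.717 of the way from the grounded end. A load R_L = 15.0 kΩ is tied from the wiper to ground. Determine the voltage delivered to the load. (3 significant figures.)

V_out ≈ 3.16 V

Lower segment x·R_p = 6.955 kΩ; upper segment (1−x)·R_p = 2.745 kΩ.
R_L loads the lower segment: effective lower R = 4.752 kΩ.
V_out = 4.98 × 4.752/(2.745 + 4.752) = 3.156 V.
(Unloaded: V_out = x·V_supply = 3.57 V.)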